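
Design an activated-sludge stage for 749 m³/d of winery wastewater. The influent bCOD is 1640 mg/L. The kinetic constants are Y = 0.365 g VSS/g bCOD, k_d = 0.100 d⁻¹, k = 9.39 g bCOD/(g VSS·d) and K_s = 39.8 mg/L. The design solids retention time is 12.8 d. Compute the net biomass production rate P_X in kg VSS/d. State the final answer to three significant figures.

P_X ≈ 196 kg VSS/d

From the Monod/SRT balance for a CMAS, S = K_s·(1+k_d θ_c)/[θ_c·(Y k − k_d) − 1] = 39.8 × (1 + 0.100 × 12.8) / [12.8 × (0.365 × 9.39 − 0.100) − 1] = 90.74 / 41.59 = 2.182 mg/L.
Y_obs = Y / (1 + k_d θ_c) = 0.365 / (1 + 0.100 × 12.8) = 0.365 / 2.280 = 0.1601.
Substrate removed = Q·(S₀ − S) = 749 m³/d × (1640 − 2.18) g/m³ = 1.23×10^6 g/d = 1227 kg/d.
P_X = Y_obs · Q(S₀ − S) = 0.1601 × 1227 = 196.4 kg VSS/d.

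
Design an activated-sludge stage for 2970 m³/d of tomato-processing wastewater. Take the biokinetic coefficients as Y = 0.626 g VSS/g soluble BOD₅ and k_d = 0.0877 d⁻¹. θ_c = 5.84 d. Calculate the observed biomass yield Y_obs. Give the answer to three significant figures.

Observed yield with endogenous decay: Y_obs = Y / (1 + k_d·θ_c) = 0.626 / (1 + 0.0877 × 5.84) = 0.626 / 1.512 = 0.4140 g VSS/g soluble BOD₅.

Y_obs ≈ 0.414 g VSS/g soluble BOD₅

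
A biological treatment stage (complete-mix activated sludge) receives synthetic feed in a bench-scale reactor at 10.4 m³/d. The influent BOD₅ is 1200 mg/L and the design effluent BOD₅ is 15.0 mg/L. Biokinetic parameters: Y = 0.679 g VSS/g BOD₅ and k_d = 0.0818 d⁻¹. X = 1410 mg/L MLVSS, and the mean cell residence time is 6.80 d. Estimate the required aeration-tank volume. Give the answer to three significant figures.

From the SRT design equation V = Y Q (S₀−S) θ_c / [X (1 + k_d θ_c)] = 0.679 × 10.4 × (1200 − 15.0) × 6.80 / [1410 × (1 + 0.0818 × 6.80)] = 5.69×10^4 / 2194 = 25.93 m³.

V ≈ 25.9 m³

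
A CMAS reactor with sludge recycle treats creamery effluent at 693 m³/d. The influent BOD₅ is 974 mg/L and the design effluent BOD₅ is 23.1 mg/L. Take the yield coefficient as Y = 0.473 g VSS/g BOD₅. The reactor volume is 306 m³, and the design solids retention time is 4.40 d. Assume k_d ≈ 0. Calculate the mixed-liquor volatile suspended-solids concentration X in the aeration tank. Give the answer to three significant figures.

X ≈ 4480 mg/L

From V·X = Y·Q·(S₀ − S)·θ_c (decay neglected): X = 0.473 × 693 × (974 − 23.1) × 4.40 / 306 = 4482 mg/L.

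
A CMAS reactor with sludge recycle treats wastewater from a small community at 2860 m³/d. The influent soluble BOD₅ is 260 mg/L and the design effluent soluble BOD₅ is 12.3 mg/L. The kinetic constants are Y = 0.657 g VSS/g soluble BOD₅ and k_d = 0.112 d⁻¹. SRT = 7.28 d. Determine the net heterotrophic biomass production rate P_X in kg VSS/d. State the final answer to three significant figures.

The observed yield is Y_obs = Y/(1 + k_d·θ_c) = 0.657 / (1 + 0.112 × 7.28) = 0.657 / 1.815 = 0.3619 g VSS per g soluble BOD₅ removed.
Substrate removed = Q·(S₀ − S) = 2860 m³/d × (260 − 12.3) g/m³ = 7.08×10^5 g/d = 708.4 kg/d.
P_X = Y_obs · Q(S₀ − S) = 0.3619 × 708.4 = 256.4 kg VSS/d.

P_X ≈ 256 kg VSS/d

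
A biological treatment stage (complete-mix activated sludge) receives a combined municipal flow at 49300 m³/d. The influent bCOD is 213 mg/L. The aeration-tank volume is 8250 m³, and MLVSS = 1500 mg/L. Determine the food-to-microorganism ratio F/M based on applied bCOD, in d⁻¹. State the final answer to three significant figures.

F/M ≈ 0.849 d⁻¹

Food-to-microorganism ratio F/M = Q S₀ / (V X) = 49300 × 213 / (8250 × 1500) = 0.8486 d⁻¹.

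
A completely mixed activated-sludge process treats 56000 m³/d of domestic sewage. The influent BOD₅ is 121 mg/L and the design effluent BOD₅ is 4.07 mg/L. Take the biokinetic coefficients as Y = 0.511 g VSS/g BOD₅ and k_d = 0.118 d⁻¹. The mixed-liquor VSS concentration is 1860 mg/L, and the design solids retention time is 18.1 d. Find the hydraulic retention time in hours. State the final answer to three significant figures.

Steady-state biomass mass balance: V·X·(1 + k_d·θ_c) = Y·Q·(S₀ − S)·θ_c, so V = 0.511 × 56000 × (121 − 4.07) × 18.1 / [1860 × (1 + 0.118 × 18.1)] = 6.06×10^7 / 5833 = 10384 m³.
Hydraulic retention time τ = V/Q = 10384 / 56000 = 0.1854 d = 4.450 h.

τ ≈ 4.45 h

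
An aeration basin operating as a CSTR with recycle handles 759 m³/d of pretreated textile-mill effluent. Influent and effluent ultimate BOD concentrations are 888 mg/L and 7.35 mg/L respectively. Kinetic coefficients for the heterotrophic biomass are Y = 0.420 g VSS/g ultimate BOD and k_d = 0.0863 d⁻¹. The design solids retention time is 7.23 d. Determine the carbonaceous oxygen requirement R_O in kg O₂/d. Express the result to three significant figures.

R_O ≈ 423 kg O₂/d

Y_obs = Y / (1 + k_d θ_c) = 0.420 / (1 + 0.0863 × 7.23) = 0.420 / 1.624 = 0.2586.
ΔS = 888 − 7.35 = 880.6 mg/L, so the substrate removal rate is 759 × 880.6/1000 = 668.4 kg ultimate BOD/d.
Biomass synthesised: P_X = Y_obs × 668.4 = 172.9 kg VSS/d.
Carbonaceous O₂ demand = substrate oxidised − cell-mass equivalent = 668.4 − 1.42 × 172.9 = 422.9 kg O₂/d.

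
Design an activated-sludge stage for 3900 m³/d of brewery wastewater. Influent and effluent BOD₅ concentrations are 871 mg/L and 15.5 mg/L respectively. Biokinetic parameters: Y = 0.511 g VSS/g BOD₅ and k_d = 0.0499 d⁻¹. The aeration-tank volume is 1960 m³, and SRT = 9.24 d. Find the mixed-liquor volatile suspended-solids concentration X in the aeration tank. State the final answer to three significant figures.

X ≈ 5500 mg/L

Solving the biomass balance for X: X = Y Q (S₀−S) θ_c / [V (1+k_d θ_c)] = 0.511 × 3900 × (871 − 15.5) × 9.24 / [1960 × (1 + 0.0499 × 9.24)] = 5501 mg/L.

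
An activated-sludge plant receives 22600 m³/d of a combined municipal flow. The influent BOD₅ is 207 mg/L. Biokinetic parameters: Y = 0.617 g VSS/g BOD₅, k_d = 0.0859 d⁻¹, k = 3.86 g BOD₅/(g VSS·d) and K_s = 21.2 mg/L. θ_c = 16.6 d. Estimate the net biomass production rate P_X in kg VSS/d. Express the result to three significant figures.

P_X ≈ 1180 kg VSS/d

For a completely mixed reactor with recycle the Lawrence–McCarty relation gives S = K_s·(1 + k_d·θ_c) / [θ_c·(Y·k − k_d) − 1] = 21.2 × (1 + 0.0859 × 16.6) / [16.6 × (0.617 × 3.86 − 0.0859) − 1] = 51.43 / 37.11 = 1.386 mg/L.
Observed yield with endogenous decay: Y_obs = Y / (1 + k_d·θ_c) = 0.617 / (1 + 0.0859 × 16.6) = 0.617 / 2.426 = 0.2543 g VSS/g BOD₅.
Q·(S₀ − S) = 22600 × (207 − 1.39) × 10⁻³ = 4647 kg/d removed.
Net biomass production P_X = Y_obs × Q·(S₀ − S) = 0.2543 × 4647 = 1182 kg VSS/d.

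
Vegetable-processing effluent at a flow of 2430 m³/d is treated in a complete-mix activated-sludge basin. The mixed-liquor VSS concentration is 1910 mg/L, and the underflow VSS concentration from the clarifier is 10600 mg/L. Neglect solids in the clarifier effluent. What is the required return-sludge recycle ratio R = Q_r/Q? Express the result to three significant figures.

Solids balance on the clarifier gives (1+R)X = R·X_r, so R = X/(X_r − X) = 1910 / (10600 − 1910) = 0.2198.

R ≈ 0.220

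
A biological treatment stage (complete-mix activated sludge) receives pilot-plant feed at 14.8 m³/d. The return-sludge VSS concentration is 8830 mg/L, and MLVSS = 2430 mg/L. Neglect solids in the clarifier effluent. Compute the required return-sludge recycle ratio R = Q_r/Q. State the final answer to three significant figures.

Mass balance around the secondary clarifier (neglecting effluent solids): R = X / (X_r − X) = 2430 / (8830 − 2430) = 0.3797.

R ≈ 0.380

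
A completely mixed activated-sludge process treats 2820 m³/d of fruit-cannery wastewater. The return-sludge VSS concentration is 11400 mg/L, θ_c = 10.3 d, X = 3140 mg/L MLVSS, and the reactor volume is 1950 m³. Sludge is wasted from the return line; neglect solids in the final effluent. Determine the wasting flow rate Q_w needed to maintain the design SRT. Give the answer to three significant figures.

Q_w = (V·X)/(θ_c X_r) = 1950 × 3140 / (10.3 × 11400) = 52.15 m³/d.

Q_w ≈ 52.1 m³/d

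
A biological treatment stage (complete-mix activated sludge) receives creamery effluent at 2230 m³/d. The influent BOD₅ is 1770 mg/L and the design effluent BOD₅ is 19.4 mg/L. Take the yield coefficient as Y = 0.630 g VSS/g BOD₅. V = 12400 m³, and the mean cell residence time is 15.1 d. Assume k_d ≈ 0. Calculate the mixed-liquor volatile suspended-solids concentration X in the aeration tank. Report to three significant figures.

From V·X = Y·Q·(S₀ − S)·θ_c (decay neglected): X = 0.630 × 2230 × (1770 − 19.4) × 15.1 / 12400 = 2995 mg/L.

X ≈ 2990 mg/L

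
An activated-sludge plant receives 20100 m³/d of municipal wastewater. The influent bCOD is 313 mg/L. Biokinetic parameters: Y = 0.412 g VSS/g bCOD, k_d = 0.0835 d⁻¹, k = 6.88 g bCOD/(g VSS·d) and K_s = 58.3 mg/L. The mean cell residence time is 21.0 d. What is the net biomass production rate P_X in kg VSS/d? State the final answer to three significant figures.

From the Monod/SRT balance for a CMAS, S = K_s·(1+k_d θ_c)/[θ_c·(Y k − k_d) − 1] = 58.3 × (1 + 0.0835 × 21.0) / [21.0 × (0.412 × 6.88 − 0.0835) − 1] = 160.5 / 56.77 = 2.828 mg/L.
The observed yield is Y_obs = Y/(1 + k_d·θ_c) = 0.412 / (1 + 0.0835 × 21.0) = 0.412 / 2.753 = 0.1496 g VSS per g bCOD removed.
Q·(S₀ − S) = 20100 × (313 − 2.83) × 10⁻³ = 6234 kg/d removed.
Biomass produced: P_X = Y_obs·Q·ΔS = 0.1496 × 6234 ≈ 932.8 kg VSS/d.

P_X ≈ 933 kg VSS/d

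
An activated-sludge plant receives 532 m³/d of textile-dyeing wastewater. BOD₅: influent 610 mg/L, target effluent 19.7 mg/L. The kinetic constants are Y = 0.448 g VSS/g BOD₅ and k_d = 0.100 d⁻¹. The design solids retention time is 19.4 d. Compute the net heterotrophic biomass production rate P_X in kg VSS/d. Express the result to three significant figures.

P_X ≈ 47.9 kg VSS/d

The observed yield is Y_obs = Y/(1 + k_d·θ_c) = 0.448 / (1 + 0.100 × 19.4) = 0.448 / 2.940 = 0.1524 g VSS per g BOD₅ removed.
Substrate removed = Q·(S₀ − S) = 532 m³/d × (610 − 19.7) g/m³ = 3.14×10^5 g/d = 314.0 kg/d.
P_X = Y_obs · Q(S₀ − S) = 0.1524 × 314.0 = 47.85 kg VSS/d.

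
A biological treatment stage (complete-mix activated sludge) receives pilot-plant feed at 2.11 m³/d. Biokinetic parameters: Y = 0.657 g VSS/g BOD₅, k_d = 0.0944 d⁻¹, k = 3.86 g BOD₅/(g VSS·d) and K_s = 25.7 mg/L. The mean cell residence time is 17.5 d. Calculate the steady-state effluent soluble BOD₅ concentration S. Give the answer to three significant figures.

S ≈ 1.63 mg/L

From the Monod/SRT balance for a CMAS, S = K_s·(1+k_d θ_c)/[θ_c·(Y k − k_d) − 1] = 25.7 × (1 + 0.0944 × 17.5) / [17.5 × (0.657 × 3.86 − 0.0944) − 1] = 68.16 / 41.73 = 1.633 mg/L.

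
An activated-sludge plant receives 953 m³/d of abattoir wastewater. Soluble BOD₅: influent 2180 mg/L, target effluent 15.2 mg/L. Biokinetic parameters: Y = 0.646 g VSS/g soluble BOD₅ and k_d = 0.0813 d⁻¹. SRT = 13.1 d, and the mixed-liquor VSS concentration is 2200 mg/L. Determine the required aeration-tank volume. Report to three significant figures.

V ≈ 3840 m³

Steady-state biomass mass balance: V·X·(1 + k_d·θ_c) = Y·Q·(S₀ − S)·θ_c, so V = 0.646 × 953 × (2180 − 15.2) × 13.1 / [2200 × (1 + 0.0813 × 13.1)] = 1.75×10^7 / 4543 = 3843 m³.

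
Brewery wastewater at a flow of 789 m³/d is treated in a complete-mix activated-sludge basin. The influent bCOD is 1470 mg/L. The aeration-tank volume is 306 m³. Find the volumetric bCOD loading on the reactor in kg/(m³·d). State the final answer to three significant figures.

L_v ≈ 3.79 kg bCOD/(m³·d)

L_v = Q S₀ / V = 789 × 1470 × 10⁻³ / 306.0 = 3.790 kg/(m³·d).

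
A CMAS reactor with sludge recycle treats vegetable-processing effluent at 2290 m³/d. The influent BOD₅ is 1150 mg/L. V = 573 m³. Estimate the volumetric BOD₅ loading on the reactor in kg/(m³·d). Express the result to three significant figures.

L_v ≈ 4.60 kg BOD₅/(m³·d)

L_v = Q S₀ / V = 2290 × 1150 × 10⁻³ / 573.0 = 4.596 kg/(m³·d).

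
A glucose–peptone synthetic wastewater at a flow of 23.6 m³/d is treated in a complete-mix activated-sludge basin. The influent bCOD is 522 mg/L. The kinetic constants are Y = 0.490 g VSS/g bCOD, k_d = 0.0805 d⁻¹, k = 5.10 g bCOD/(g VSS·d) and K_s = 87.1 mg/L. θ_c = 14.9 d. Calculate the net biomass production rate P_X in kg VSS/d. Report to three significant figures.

P_X ≈ 2.72 kg VSS/d

Effluent substrate depends only on kinetics and SRT: S = K_s(1 + k_d θ_c) / [θ_c(Yk − k_d) − 1] = 87.1 × (1 + 0.0805 × 14.9) / [14.9 × (0.490 × 5.10 − 0.0805) − 1] = 191.6 / 35.04 = 5.468 mg/L.
The observed yield is Y_obs = Y/(1 + k_d·θ_c) = 0.490 / (1 + 0.0805 × 14.9) = 0.490 / 2.199 = 0.2228 g VSS per g bCOD removed.
Q·(S₀ − S) = 23.6 × (522 − 5.47) × 10⁻³ = 12.19 kg/d removed.
Biomass produced: P_X = Y_obs·Q·ΔS = 0.2228 × 12.19 ≈ 2.716 kg VSS/d.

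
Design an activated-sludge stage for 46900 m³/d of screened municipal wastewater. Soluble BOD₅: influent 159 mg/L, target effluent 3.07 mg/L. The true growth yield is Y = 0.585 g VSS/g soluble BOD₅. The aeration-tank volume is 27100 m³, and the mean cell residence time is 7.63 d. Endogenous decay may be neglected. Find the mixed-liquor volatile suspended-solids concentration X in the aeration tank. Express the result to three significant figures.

X ≈ 1200 mg/L

From V·X = Y·Q·(S₀ − S)·θ_c (decay neglected): X = 0.585 × 46900 × (159 − 3.07) × 7.63 / 27100 = 1205 mg/L.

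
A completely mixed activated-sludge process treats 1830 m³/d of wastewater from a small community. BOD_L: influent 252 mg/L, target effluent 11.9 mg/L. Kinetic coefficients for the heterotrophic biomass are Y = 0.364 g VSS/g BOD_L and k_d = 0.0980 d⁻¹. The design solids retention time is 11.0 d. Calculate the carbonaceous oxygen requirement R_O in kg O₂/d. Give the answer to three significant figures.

R_O ≈ 330 kg O₂/d

The observed yield is Y_obs = Y/(1 + k_d·θ_c) = 0.364 / (1 + 0.0980 × 11.0) = 0.364 / 2.078 = 0.1752 g VSS per g BOD_L removed.
Q·(S₀ − S) = 1830 × (252 − 11.9) × 10⁻³ = 439.4 kg/d removed.
P_X = Y_obs·Q·(S₀ − S) = 0.1752 × 439.4 = 76.97 kg VSS/d.
R_O = Q·(S₀ − S) − 1.42·P_X = 439.4 − 1.42 × 76.97 = 330.1 kg O₂/d.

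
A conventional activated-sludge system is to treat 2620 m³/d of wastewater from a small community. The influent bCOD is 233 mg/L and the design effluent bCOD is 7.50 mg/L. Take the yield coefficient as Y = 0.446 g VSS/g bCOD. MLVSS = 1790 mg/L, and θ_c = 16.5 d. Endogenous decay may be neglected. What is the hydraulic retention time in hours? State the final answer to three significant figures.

Biomass mass balance (decay neglected): V·X = Y·Q·(S₀ − S)·θ_c, so V = 0.446 × 2620 × (233 − 7.50) × 16.5 / 1790 = 2429 m³.
τ = V/Q = 2429/2620 = 0.9271 d, or 22.25 h.

τ ≈ 22.2 h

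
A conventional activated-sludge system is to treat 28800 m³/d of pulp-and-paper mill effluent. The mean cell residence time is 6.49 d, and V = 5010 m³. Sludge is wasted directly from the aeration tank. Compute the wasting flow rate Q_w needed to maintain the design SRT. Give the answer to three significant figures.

With mixed-liquor wasting, θ_c = V/Q_w, so Q_w = V/θ_c = 5010/6.49 = 772.0 m³/d.

Q_w ≈ 772 m³/d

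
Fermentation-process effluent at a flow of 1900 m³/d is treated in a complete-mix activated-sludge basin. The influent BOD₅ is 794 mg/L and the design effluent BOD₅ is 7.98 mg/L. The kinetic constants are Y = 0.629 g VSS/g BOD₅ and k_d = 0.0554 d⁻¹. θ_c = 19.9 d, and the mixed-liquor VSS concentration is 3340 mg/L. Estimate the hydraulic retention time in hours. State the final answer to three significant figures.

τ ≈ 33.6 h

Rearranging the biomass balance for a CMAS with decay, V = Y·Q·ΔS·θ_c / [X·(1+k_d θ_c)] = 0.629 × 1900 × (794 − 7.98) × 19.9 / [3340 × (1 + 0.0554 × 19.9)] = 1.87×10^7 / 7022 = 2662 m³.
Hydraulic retention time τ = V/Q = 2662 / 1900 = 1.401 d = 33.63 h.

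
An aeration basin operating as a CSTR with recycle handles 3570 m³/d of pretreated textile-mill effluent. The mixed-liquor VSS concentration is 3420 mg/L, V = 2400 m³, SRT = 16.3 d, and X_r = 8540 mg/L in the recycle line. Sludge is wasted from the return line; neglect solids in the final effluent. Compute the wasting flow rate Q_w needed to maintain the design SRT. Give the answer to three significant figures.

Q_w ≈ 59.0 m³/d

Wasting from the return line (neglecting effluent solids): Q_w = V·X / (θ_c·X_r) = 2400 × 3420 / (16.3 × 8540) = 58.96 m³/d.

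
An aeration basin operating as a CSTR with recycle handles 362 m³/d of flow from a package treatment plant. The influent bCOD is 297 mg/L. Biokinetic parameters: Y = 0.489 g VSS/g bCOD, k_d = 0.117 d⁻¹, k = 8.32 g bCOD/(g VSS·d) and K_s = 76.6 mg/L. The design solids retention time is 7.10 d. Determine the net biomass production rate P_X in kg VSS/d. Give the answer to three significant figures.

P_X ≈ 28.2 kg VSS/d

Effluent substrate depends only on kinetics and SRT: S = K_s(1 + k_d θ_c) / [θ_c(Yk − k_d) − 1] = 76.6 × (1 + 0.117 × 7.10) / [7.10 × (0.489 × 8.32 − 0.117) − 1] = 140.2 / 27.06 = 5.183 mg/L.
The observed yield is Y_obs = Y/(1 + k_d·θ_c) = 0.489 / (1 + 0.117 × 7.10) = 0.489 / 1.831 = 0.2671 g VSS per g bCOD removed.
Substrate removed = Q·(S₀ − S) = 362 m³/d × (297 − 5.18) g/m³ = 1.06×10^5 g/d = 105.6 kg/d.
P_X = Y_obs · Q(S₀ − S) = 0.2671 × 105.6 = 28.22 kg VSS/d.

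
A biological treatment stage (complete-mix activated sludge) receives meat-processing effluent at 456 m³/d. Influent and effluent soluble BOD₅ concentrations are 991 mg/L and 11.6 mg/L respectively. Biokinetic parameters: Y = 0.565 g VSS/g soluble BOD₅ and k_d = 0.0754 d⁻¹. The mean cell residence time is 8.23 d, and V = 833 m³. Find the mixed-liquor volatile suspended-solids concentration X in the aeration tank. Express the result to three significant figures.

X ≈ 1540 mg/L

X = Y·Q·ΔS·θ_c / [V·(1 + k_d θ_c)] = 0.565 × 456 × (991 − 11.6) × 8.23 / [833 × (1 + 0.0754 × 8.23)] = 1538 mg/L.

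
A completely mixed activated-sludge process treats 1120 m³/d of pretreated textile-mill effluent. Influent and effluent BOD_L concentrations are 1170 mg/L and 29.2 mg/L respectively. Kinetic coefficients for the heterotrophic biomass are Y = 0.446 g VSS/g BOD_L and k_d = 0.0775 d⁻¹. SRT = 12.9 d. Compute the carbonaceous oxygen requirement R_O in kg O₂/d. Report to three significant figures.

R_O ≈ 873 kg O₂/d

Correct the yield for decay: Y_obs = Y/(1 + k_d θ_c) = 0.446 / (1 + 0.0775 × 12.9) = 0.446 / 2.000 = 0.2230.
Q·(S₀ − S) = 1120 × (1170 − 29.2) × 10⁻³ = 1278 kg/d removed.
P_X = Y_obs·Q·(S₀ − S) = 0.2230 × 1278 = 285.0 kg VSS/d.
Carbonaceous O₂ demand = substrate oxidised − cell-mass equivalent = 1278 − 1.42 × 285.0 = 873.1 kg O₂/d.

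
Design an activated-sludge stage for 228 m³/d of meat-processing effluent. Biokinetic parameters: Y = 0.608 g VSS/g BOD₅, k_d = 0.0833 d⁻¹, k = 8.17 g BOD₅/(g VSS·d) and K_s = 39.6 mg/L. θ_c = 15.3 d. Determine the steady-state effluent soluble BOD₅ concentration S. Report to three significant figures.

Effluent substrate depends only on kinetics and SRT: S = K_s(1 + k_d θ_c) / [θ_c(Yk − k_d) − 1] = 39.6 × (1 + 0.0833 × 15.3) / [15.3 × (0.608 × 8.17 − 0.0833) − 1] = 90.07 / 73.73 = 1.222 mg/L.

S ≈ 1.22 mg/L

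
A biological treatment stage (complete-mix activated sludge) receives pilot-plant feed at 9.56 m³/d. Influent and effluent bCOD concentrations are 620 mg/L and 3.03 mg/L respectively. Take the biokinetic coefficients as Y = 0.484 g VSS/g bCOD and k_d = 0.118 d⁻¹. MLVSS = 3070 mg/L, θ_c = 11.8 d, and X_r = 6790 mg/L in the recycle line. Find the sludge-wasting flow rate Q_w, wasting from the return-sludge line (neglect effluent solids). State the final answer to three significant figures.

Q_w ≈ 0.176 m³/d

Rearranging the biomass balance for a CMAS with decay, V = Y·Q·ΔS·θ_c / [X·(1+k_d θ_c)] = 0.484 × 9.56 × (620 − 3.03) × 11.8 / [3070 × (1 + 0.118 × 11.8)] = 3.37×10^4 / 7345 = 4.586 m³.
θ_c = V·X/(Q_w·X_r) when wasting from the recycle, so Q_w = V·X/(θ_c·X_r) = 4.586 × 3070 / (11.8 × 6790) = 0.1757 m³/d.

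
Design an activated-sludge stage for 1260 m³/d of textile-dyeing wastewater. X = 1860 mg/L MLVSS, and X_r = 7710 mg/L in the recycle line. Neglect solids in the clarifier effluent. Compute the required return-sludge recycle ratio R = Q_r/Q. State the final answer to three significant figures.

Solids balance on the clarifier gives (1+R)X = R·X_r, so R = X/(X_r − X) = 1860 / (7710 − 1860) = 0.3179.

R ≈ 0.318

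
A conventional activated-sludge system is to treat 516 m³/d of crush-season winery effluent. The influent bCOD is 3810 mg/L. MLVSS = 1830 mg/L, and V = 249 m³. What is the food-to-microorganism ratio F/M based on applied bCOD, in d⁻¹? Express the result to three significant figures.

F/M = applied load / biomass = Q·S₀/(V·X) = 516 × 3810 / (249.0 × 1830) = 4.314 d⁻¹.

F/M ≈ 4.31 d⁻¹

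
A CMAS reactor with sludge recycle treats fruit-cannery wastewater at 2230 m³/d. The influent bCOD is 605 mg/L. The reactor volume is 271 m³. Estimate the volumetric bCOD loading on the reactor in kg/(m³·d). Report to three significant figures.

Applied bCOD load per unit volume = Q·S₀/V = (2230 × 605/1000)/271.0 = 4.978 kg bCOD·m⁻³·d⁻¹.

L_v ≈ 4.98 kg bCOD/(m³·d)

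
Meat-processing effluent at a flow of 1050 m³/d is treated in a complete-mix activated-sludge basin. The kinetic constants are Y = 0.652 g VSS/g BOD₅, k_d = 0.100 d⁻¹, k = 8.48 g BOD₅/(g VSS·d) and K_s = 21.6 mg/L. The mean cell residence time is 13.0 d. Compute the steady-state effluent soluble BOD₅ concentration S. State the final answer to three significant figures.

From the Monod/SRT balance for a CMAS, S = K_s·(1+k_d θ_c)/[θ_c·(Y k − k_d) − 1] = 21.6 × (1 + 0.100 × 13.0) / [13.0 × (0.652 × 8.48 − 0.100) − 1] = 49.68 / 69.58 = 0.7140 mg/L.

S ≈ 0.714 mg/L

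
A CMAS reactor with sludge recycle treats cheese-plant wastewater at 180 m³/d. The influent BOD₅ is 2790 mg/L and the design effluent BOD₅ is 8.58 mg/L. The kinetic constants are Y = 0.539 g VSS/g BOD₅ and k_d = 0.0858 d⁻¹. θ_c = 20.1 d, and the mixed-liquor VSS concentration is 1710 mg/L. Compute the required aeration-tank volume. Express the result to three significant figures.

From the SRT design equation V = Y Q (S₀−S) θ_c / [X (1 + k_d θ_c)] = 0.539 × 180 × (2790 − 8.58) × 20.1 / [1710 × (1 + 0.0858 × 20.1)] = 5.42×10^6 / 4659 = 1164 m³.

V ≈ 1160 m³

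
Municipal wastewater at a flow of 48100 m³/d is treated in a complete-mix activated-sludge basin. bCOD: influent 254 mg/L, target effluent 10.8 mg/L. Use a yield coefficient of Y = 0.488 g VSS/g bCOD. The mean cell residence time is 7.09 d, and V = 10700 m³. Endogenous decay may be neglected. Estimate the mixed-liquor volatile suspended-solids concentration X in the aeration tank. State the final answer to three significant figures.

Without decay, X = Y Q (S₀−S) θ_c / V = 0.488 × 48100 × (254 − 10.8) × 7.09 / 10700 = 3783 mg/L.

X ≈ 3780 mg/L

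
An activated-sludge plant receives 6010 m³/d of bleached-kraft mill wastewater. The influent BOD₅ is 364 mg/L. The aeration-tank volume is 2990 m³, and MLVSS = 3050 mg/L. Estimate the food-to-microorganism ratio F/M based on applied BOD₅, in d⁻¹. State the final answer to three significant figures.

Food-to-microorganism ratio F/M = Q S₀ / (V X) = 6010 × 364 / (2990 × 3050) = 0.2399 d⁻¹.

F/M ≈ 0.240 d⁻¹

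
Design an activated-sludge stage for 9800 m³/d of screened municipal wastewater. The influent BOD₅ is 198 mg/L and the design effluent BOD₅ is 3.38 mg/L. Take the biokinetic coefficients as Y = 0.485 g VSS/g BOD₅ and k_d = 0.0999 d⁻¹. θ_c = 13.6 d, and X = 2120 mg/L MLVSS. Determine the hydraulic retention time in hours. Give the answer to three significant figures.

From the SRT design equation V = Y Q (S₀−S) θ_c / [X (1 + k_d θ_c)] = 0.485 × 9800 × (198 − 3.38) × 13.6 / [2120 × (1 + 0.0999 × 13.6)] = 1.26×10^7 / 5000 = 2516 m³.
HRT = V/Q = 2516 m³ / 9800 m³·d⁻¹ = 0.2567 d × 24 = 6.161 h.

τ ≈ 6.16 h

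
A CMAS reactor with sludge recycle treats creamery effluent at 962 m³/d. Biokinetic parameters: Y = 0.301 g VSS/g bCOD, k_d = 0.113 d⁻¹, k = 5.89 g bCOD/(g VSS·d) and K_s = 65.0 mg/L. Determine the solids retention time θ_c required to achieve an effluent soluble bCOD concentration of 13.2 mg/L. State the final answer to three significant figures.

θ_c ≈ 5.37 d

Specific growth rate at S = 13.2 mg/L: μ = YkS/(K_s+S) = 0.301·5.89·13.2/(65.0+13.2) = 0.2993 d⁻¹.
Then 1/θ_c = μ − k_d = 0.2993 − 0.113 = 0.1863 d⁻¹, giving θ_c = 5.369 d.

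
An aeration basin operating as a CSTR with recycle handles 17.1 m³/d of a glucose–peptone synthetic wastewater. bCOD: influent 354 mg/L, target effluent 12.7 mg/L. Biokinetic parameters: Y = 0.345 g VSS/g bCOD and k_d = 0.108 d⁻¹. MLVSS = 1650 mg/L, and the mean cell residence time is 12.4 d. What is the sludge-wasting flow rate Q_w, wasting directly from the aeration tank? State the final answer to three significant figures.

Steady-state biomass mass balance: V·X·(1 + k_d·θ_c) = Y·Q·(S₀ − S)·θ_c, so V = 0.345 × 17.1 × (354 − 12.7) × 12.4 / [1650 × (1 + 0.108 × 12.4)] = 2.5×10^4 / 3860 = 6.469 m³.
For wasting at MLVSS concentration, Q_w = V/θ_c = 6.469/12.4 = 0.5217 m³/d.

Q_w ≈ 0.522 m³/d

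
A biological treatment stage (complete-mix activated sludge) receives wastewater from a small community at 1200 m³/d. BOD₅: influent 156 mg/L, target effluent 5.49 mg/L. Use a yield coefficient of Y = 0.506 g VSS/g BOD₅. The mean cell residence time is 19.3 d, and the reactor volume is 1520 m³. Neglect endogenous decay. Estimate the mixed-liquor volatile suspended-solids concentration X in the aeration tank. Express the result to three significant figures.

X ≈ 1160 mg/L

Without decay, X = Y Q (S₀−S) θ_c / V = 0.506 × 1200 × (156 − 5.49) × 19.3 / 1520 = 1160 mg/L.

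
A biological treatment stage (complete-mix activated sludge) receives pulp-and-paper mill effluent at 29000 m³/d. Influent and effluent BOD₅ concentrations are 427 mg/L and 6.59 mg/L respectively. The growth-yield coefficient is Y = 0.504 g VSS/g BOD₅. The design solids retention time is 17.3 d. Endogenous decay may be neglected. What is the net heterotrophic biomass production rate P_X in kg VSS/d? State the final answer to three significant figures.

P_X ≈ 6140 kg VSS/d

Since k_d ≈ 0, Y_obs = Y = 0.504 g VSS/g BOD₅.
Substrate removed = Q·(S₀ − S) = 29000 m³/d × (427 − 6.59) g/m³ = 1.22×10^7 g/d = 12192 kg/d.
Net biomass production P_X = Y_obs × Q·(S₀ − S) = 0.5040 × 12192 = 6145 kg VSS/d.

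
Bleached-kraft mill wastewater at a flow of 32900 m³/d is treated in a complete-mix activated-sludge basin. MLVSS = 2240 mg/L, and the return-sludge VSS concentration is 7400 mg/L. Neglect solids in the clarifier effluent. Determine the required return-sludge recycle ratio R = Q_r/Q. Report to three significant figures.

R = Q_r/Q = X/(X_r − X) = 2240 / (7400 − 2240) = 0.4341.

R ≈ 0.434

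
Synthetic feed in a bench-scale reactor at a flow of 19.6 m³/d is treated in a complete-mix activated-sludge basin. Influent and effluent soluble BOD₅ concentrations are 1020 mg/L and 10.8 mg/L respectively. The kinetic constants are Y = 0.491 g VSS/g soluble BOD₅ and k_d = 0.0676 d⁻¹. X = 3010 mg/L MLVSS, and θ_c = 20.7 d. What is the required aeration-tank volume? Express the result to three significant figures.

V ≈ 27.8 m³

Rearranging the biomass balance for a CMAS with decay, V = Y·Q·ΔS·θ_c / [X·(1+k_d θ_c)] = 0.491 × 19.6 × (1020 − 10.8) × 20.7 / [3010 × (1 + 0.0676 × 20.7)] = 2.01×10^5 / 7222 = 27.84 m³.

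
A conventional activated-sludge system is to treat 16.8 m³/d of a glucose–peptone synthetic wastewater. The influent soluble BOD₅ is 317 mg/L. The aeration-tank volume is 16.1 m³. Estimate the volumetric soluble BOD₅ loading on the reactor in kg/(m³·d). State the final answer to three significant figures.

L_v = Q S₀ / V = 16.8 × 317 × 10⁻³ / 16.10 = 0.3308 kg/(m³·d).

L_v ≈ 0.331 kg soluble BOD₅/(m³·d)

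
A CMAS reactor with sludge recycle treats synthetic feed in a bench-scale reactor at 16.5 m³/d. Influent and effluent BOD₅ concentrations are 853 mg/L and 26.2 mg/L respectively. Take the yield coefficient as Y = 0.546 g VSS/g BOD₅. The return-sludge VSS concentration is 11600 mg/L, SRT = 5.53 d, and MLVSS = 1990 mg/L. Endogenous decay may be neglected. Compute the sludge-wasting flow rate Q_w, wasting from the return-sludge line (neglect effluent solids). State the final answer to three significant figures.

Q_w ≈ 0.642 m³/d

V·X = Y·Q·ΔS·θ_c gives V = 0.546 × 16.5 × (853 − 26.2) × 5.53 / 1990 = 20.70 m³.
Wasting from the return line (neglecting effluent solids): Q_w = V·X / (θ_c·X_r) = 20.70 × 1990 / (5.53 × 11600) = 0.6421 m³/d.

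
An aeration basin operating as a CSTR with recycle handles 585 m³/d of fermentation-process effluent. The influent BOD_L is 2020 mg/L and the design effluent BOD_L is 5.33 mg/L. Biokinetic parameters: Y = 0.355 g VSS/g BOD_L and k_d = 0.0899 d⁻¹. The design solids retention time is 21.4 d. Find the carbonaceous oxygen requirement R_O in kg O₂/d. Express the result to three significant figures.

The observed yield is Y_obs = Y/(1 + k_d·θ_c) = 0.355 / (1 + 0.0899 × 21.4) = 0.355 / 2.924 = 0.1214 g VSS per g BOD_L removed.
Substrate removed = Q·(S₀ − S) = 585 m³/d × (2020 − 5.33) g/m³ = 1.18×10^6 g/d = 1179 kg/d.
Biomass synthesised: P_X = Y_obs × 1179 = 143.1 kg VSS/d.
Carbonaceous O₂ demand = substrate oxidised − cell-mass equivalent = 1179 − 1.42 × 143.1 = 975.4 kg O₂/d.

R_O ≈ 975 kg O₂/d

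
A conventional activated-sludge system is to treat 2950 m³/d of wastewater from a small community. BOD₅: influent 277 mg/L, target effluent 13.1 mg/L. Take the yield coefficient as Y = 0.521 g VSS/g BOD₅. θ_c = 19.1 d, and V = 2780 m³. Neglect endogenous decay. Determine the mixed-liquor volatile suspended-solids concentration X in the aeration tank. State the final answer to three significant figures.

Without decay, X = Y Q (S₀−S) θ_c / V = 0.521 × 2950 × (277 − 13.1) × 19.1 / 2780 = 2787 mg/L.

X ≈ 2790 mg/L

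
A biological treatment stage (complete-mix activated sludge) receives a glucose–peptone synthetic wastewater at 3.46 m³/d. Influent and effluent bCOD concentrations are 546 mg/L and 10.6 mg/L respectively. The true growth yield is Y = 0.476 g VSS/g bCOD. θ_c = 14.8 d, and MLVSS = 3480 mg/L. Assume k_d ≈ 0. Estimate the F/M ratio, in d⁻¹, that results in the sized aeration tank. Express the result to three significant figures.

Biomass mass balance (decay neglected): V·X = Y·Q·(S₀ − S)·θ_c, so V = 0.476 × 3.46 × (546 − 10.6) × 14.8 / 3480 = 3.750 m³.
F/M = applied load / biomass = Q·S₀/(V·X) = 3.46 × 546 / (3.750 × 3480) = 0.1448 d⁻¹.

F/M ≈ 0.145 d⁻¹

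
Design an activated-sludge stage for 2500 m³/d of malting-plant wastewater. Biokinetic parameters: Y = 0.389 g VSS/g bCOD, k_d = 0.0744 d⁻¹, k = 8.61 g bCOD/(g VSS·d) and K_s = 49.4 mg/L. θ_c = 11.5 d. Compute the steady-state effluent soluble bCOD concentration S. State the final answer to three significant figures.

For a completely mixed reactor with recycle the Lawrence–McCarty relation gives S = K_s·(1 + k_d·θ_c) / [θ_c·(Y·k − k_d) − 1] = 49.4 × (1 + 0.0744 × 11.5) / [11.5 × (0.389 × 8.61 − 0.0744) − 1] = 91.67 / 36.66 = 2.500 mg/L.

S ≈ 2.50 mg/L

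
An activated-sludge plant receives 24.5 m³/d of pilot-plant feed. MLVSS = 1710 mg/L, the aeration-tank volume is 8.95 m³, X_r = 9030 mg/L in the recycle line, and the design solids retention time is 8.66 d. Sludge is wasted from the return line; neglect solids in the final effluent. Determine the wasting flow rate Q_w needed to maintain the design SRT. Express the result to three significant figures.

Q_w ≈ 0.196 m³/d

θ_c = V·X/(Q_w·X_r) when wasting from the recycle, so Q_w = V·X/(θ_c·X_r) = 8.950 × 1710 / (8.66 × 9030) = 0.1957 m³/d.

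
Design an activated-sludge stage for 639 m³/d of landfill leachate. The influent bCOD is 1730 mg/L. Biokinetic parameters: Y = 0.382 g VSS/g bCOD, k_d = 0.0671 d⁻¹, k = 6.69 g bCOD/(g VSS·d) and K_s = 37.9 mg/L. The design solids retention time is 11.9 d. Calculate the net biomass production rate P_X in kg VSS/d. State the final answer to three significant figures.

P_X ≈ 234 kg VSS/d

Effluent substrate depends only on kinetics and SRT: S = K_s(1 + k_d θ_c) / [θ_c(Yk − k_d) − 1] = 37.9 × (1 + 0.0671 × 11.9) / [11.9 × (0.382 × 6.69 − 0.0671) − 1] = 68.16 / 28.61 = 2.382 mg/L.
Correct the yield for decay: Y_obs = Y/(1 + k_d θ_c) = 0.382 / (1 + 0.0671 × 11.9) = 0.382 / 1.798 = 0.2124.
Mass of bCOD removed per day: Q(S₀ − S) = 639 × 1728 g/m³ = 1104 kg/d.
So the net sludge growth is P_X = 0.2124 × 1104 = 234.5 kg VSS/d.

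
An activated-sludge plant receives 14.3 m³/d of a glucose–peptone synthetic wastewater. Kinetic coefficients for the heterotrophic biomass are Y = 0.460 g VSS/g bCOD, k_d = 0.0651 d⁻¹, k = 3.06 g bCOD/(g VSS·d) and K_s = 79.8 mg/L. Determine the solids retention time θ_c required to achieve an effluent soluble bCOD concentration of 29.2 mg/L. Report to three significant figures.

From 1/θ_c = Y·k·S/(K_s + S) − k_d: Y·k·S/(K_s+S) = 0.460 × 3.06 × 29.2 / (79.8 + 29.2) = 0.3771 d⁻¹.
θ_c = 1/(μ − k_d) = 1/(0.3771 − 0.0651) = 1/0.3120 = 3.205 d.

θ_c ≈ 3.21 d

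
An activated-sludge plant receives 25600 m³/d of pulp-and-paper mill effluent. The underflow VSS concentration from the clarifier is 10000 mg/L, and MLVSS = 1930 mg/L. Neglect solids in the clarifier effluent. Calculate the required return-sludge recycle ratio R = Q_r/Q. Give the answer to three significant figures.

R = Q_r/Q = X/(X_r − X) = 1930 / (10000 − 1930) = 0.2392.

R ≈ 0.239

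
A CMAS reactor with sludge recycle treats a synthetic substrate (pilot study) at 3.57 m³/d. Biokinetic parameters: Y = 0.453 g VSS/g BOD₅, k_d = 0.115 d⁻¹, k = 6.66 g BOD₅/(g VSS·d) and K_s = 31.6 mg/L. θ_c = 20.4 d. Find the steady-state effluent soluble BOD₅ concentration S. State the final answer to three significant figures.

S ≈ 1.82 mg/L

From the Monod/SRT balance for a CMAS, S = K_s·(1+k_d θ_c)/[θ_c·(Y k − k_d) − 1] = 31.6 × (1 + 0.115 × 20.4) / [20.4 × (0.453 × 6.66 − 0.115) − 1] = 105.7 / 58.20 = 1.817 mg/L.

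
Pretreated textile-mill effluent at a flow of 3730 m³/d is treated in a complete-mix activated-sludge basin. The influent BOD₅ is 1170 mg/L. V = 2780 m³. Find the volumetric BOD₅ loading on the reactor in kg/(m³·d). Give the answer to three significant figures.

L_v = Q S₀ / V = 3730 × 1170 × 10⁻³ / 2780 = 1.570 kg/(m³·d).

L_v ≈ 1.57 kg BOD₅/(m³·d)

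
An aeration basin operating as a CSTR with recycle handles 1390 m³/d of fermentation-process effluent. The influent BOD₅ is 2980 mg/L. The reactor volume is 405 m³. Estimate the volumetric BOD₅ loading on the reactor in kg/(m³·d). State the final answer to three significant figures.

L_v ≈ 10.2 kg BOD₅/(m³·d)

Applied BOD₅ load per unit volume = Q·S₀/V = (1390 × 2980/1000)/405.0 = 10.23 kg BOD₅·m⁻³·d⁻¹.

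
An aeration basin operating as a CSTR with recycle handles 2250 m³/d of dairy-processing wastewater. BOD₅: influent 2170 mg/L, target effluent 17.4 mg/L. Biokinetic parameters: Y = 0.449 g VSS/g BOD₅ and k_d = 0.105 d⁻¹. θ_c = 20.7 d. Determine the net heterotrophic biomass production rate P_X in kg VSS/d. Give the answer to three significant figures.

Observed yield with endogenous decay: Y_obs = Y / (1 + k_d·θ_c) = 0.449 / (1 + 0.105 × 20.7) = 0.449 / 3.173 = 0.1415 g VSS/g BOD₅.
Q·(S₀ − S) = 2250 × (2170 − 17.4) × 10⁻³ = 4843 kg/d removed.
So the net sludge growth is P_X = 0.1415 × 4843 = 685.3 kg VSS/d.

P_X ≈ 685 kg VSS/d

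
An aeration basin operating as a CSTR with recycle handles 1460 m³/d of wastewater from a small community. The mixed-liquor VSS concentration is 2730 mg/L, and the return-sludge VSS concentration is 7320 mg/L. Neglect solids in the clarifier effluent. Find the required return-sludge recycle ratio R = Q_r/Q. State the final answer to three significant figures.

R ≈ 0.595

Mass balance around the secondary clarifier (neglecting effluent solids): R = X / (X_r − X) = 2730 / (7320 − 2730) = 0.5948.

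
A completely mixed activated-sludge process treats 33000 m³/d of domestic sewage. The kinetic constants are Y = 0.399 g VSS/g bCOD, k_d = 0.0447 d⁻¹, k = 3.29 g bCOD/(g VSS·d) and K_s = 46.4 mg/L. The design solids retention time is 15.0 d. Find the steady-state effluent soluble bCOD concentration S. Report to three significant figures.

For a completely mixed reactor with recycle the Lawrence–McCarty relation gives S = K_s·(1 + k_d·θ_c) / [θ_c·(Y·k − k_d) − 1] = 46.4 × (1 + 0.0447 × 15.0) / [15.0 × (0.399 × 3.29 − 0.0447) − 1] = 77.51 / 18.02 = 4.301 mg/L.

S ≈ 4.30 mg/L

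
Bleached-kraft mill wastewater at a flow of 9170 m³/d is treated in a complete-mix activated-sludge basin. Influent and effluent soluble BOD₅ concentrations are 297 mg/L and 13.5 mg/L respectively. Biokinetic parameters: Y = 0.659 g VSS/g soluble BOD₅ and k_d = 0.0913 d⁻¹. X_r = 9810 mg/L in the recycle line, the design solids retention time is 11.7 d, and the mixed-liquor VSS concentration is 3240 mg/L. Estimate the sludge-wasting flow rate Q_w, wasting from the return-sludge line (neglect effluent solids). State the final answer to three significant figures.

Q_w ≈ 84.4 m³/d

Rearranging the biomass balance for a CMAS with decay, V = Y·Q·ΔS·θ_c / [X·(1+k_d θ_c)] = 0.659 × 9170 × (297 − 13.5) × 11.7 / [3240 × (1 + 0.0913 × 11.7)] = 2×10^7 / 6701 = 2991 m³.
θ_c = V·X/(Q_w·X_r) when wasting from the recycle, so Q_w = V·X/(θ_c·X_r) = 2991 × 3240 / (11.7 × 9810) = 84.44 m³/d.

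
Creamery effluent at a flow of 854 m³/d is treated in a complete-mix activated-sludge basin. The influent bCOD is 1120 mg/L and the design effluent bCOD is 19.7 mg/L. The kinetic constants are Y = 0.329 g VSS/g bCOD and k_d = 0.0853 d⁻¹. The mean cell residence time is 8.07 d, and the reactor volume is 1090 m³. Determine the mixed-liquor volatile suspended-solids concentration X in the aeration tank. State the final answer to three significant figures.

X = Y·Q·ΔS·θ_c / [V·(1 + k_d θ_c)] = 0.329 × 854 × (1120 − 19.7) × 8.07 / [1090 × (1 + 0.0853 × 8.07)] = 1356 mg/L.

X ≈ 1360 mg/L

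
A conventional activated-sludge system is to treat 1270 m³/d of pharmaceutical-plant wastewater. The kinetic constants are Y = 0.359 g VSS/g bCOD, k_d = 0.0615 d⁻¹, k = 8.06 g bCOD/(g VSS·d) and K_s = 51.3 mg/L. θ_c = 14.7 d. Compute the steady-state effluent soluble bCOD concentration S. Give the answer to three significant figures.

From the Monod/SRT balance for a CMAS, S = K_s·(1+k_d θ_c)/[θ_c·(Y k − k_d) − 1] = 51.3 × (1 + 0.0615 × 14.7) / [14.7 × (0.359 × 8.06 − 0.0615) − 1] = 97.68 / 40.63 = 2.404 mg/L.

S ≈ 2.40 mg/L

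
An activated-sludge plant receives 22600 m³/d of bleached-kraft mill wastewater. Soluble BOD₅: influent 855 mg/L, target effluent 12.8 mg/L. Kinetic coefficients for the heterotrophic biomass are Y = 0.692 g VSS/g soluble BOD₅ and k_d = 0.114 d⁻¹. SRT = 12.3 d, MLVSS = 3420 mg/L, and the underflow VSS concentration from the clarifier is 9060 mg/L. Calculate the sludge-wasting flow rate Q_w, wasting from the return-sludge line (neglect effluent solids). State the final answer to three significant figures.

Rearranging the biomass balance for a CMAS with decay, V = Y·Q·ΔS·θ_c / [X·(1+k_d θ_c)] = 0.692 × 22600 × (855 − 12.8) × 12.3 / [3420 × (1 + 0.114 × 12.3)] = 1.62×10^8 / 8216 = 19720 m³.
θ_c = V·X/(Q_w·X_r) when wasting from the recycle, so Q_w = V·X/(θ_c·X_r) = 19720 × 3420 / (12.3 × 9060) = 605.2 m³/d.

Q_w ≈ 605 m³/d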